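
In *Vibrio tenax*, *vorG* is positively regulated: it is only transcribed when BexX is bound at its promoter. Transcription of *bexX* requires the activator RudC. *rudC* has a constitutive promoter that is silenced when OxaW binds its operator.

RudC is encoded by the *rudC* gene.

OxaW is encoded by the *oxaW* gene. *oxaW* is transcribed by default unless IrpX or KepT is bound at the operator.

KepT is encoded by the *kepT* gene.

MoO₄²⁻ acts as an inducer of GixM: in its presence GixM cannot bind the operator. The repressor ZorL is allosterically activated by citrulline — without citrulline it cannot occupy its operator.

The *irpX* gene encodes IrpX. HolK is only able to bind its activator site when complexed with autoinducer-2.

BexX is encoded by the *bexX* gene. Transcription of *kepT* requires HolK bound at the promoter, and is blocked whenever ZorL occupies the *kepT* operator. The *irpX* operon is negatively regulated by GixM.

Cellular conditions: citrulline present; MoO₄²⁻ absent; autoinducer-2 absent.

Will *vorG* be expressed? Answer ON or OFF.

OFF

MoO₄²⁻ is absent, so GixM is active.
With repressor GixM bound, *irpX* is not transcribed.
So IrpX is not produced.
Autoinducer-2 is absent, so HolK is inactive.
Citrulline is present, so ZorL is active.
With repressor ZorL bound, *kepT* is not transcribed.
So KepT is not produced.
With no repressor bound, *oxaW* is transcribed.
So OxaW is produced and active.
With repressor OxaW bound, *rudC* is not transcribed.
So RudC is not produced.
Required activator RudC is absent, so *bexX* is not transcribed.
So BexX is not produced.
Required activator BexX is absent, so *vorG* is not transcribed.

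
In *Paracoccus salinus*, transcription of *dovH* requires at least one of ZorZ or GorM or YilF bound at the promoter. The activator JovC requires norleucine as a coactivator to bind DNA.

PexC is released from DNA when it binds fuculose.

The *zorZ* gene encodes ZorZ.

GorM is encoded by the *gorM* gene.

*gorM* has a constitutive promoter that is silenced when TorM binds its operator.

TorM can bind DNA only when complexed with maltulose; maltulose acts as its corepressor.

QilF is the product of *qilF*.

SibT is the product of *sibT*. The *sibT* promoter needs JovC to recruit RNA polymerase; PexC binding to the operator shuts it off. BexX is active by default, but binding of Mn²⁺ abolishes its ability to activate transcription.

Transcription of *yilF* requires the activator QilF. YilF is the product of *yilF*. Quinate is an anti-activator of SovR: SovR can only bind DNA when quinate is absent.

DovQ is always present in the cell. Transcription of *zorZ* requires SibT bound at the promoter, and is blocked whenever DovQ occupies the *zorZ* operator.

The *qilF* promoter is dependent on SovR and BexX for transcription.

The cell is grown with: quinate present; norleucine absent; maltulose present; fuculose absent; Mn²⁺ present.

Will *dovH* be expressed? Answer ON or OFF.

Norleucine is absent, so JovC is inactive.
Fuculose is absent, so PexC is active.
With repressor PexC bound, *sibT* is not transcribed.
So SibT is not produced.
DovQ is produced constitutively and is active.
With repressor DovQ bound, *zorZ* is not transcribed.
So ZorZ is not produced.
Maltulose is present, so TorM is active.
With repressor TorM bound, *gorM* is not transcribed.
So GorM is not produced.
Quinate is present, so SovR is inactive.
Mn²⁺ is present, so BexX is inactive.
Required activator SovR is absent, so *qilF* is not transcribed.
So QilF is not produced.
Required activator QilF is absent, so *yilF* is not transcribed.
So YilF is not produced.
No activator is available at the *dovH* promoter, so *dovH* is not transcribed.

OFF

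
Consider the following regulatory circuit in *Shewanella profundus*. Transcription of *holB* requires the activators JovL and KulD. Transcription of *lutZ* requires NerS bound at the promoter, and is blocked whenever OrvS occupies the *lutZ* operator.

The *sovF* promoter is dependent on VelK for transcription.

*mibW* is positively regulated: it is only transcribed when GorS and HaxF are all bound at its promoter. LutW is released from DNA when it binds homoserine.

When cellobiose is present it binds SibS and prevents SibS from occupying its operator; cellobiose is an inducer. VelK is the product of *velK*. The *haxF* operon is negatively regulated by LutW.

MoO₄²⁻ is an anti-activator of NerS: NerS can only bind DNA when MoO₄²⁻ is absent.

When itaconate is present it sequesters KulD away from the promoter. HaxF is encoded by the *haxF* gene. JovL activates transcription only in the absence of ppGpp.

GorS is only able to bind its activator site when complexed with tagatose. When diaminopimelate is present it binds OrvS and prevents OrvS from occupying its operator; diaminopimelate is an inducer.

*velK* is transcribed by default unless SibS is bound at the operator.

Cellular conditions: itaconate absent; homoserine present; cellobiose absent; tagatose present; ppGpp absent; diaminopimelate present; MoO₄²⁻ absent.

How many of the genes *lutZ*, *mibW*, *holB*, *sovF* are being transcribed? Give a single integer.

MoO₄²⁻ is absent, so NerS is active.
Diaminopimelate is present, so OrvS is inactive.
No repressor is bound and NerS is active, so *lutZ* is transcribed.
→ *lutZ* is ON.
Tagatose is present, so GorS is active.
Homoserine is present, so LutW is inactive.
With no repressor bound, *haxF* is transcribed.
So HaxF is produced and active.
No repressor is bound and GorS and HaxF are active, so *mibW* is transcribed.
→ *mibW* is ON.
ppGpp is absent, so JovL is active.
Itaconate is absent, so KulD is active.
No repressor is bound and JovL and KulD are active, so *holB* is transcribed.
→ *holB* is ON.
Cellobiose is absent, so SibS is active.
With repressor SibS bound, *velK* is not transcribed.
So VelK is not produced.
Required activator VelK is absent, so *sovF* is not transcribed.
→ *sovF* is OFF.
3 of the 4 genes are transcribed.

3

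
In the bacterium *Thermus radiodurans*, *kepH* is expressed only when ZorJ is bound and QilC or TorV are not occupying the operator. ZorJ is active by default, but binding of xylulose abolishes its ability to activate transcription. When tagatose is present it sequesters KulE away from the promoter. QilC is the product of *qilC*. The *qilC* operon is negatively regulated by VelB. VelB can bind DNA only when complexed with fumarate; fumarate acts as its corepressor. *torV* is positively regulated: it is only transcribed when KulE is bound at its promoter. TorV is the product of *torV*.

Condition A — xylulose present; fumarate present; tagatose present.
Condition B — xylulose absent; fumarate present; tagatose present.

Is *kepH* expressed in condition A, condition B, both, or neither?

B only

Condition A:
Xylulose is present, so ZorJ is inactive.
Fumarate is present, so VelB is active.
With repressor VelB bound, *qilC* is not transcribed.
So QilC is not produced.
Tagatose is present, so KulE is inactive.
Required activator KulE is absent, so *torV* is not transcribed.
So TorV is not produced.
Required activator ZorJ is absent, so *kepH* is not transcribed.
→ *kepH* is OFF in A.
Condition B:
Xylulose is absent, so ZorJ is active.
Fumarate is present, so VelB is active.
With repressor VelB bound, *qilC* is not transcribed.
So QilC is not produced.
Tagatose is present, so KulE is inactive.
Required activator KulE is absent, so *torV* is not transcribed.
So TorV is not produced.
No repressor is bound and ZorJ is active, so *kepH* is transcribed.
→ *kepH* is ON in B.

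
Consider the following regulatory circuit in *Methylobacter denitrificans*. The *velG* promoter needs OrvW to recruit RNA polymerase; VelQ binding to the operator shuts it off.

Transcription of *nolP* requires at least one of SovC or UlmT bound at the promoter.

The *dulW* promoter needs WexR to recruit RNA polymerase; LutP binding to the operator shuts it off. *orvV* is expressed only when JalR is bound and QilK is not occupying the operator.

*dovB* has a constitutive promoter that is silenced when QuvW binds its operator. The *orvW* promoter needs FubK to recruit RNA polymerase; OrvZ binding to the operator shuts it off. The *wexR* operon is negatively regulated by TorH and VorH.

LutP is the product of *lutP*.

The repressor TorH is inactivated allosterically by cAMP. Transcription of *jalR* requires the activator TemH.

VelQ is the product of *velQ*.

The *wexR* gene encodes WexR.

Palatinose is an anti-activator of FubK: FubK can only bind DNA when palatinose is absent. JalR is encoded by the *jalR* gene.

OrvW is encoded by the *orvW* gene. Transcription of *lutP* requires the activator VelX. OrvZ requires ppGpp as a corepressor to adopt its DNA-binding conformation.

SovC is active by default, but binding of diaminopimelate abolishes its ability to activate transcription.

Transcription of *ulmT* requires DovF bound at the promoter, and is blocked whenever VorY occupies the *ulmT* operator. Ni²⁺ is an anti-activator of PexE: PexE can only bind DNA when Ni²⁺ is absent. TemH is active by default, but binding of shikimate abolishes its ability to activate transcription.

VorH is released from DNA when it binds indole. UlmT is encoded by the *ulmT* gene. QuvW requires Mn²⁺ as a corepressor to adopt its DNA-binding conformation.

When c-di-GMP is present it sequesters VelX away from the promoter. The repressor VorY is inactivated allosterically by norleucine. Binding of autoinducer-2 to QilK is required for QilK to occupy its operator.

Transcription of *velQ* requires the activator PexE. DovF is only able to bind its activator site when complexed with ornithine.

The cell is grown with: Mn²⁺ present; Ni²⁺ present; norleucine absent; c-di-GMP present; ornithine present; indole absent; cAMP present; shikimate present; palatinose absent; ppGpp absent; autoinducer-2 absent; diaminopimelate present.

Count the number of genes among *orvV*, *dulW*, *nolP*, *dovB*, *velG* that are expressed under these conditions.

1

Autoinducer-2 is absent, so QilK is inactive.
Shikimate is present, so TemH is inactive.
Required activator TemH is absent, so *jalR* is not transcribed.
So JalR is not produced.
Required activator JalR is absent, so *orvV* is not transcribed.
→ *orvV* is OFF.
cAMP is present, so TorH is inactive.
Indole is absent, so VorH is active.
With repressor VorH bound, *wexR* is not transcribed.
So WexR is not produced.
c-di-GMP is present, so VelX is inactive.
Required activator VelX is absent, so *lutP* is not transcribed.
So LutP is not produced.
Required activator WexR is absent, so *dulW* is not transcribed.
→ *dulW* is OFF.
Diaminopimelate is present, so SovC is inactive.
Ornithine is present, so DovF is active.
Norleucine is absent, so VorY is active.
With repressor VorY bound, *ulmT* is not transcribed.
So UlmT is not produced.
No activator is available at the *nolP* promoter, so *nolP* is not transcribed.
→ *nolP* is OFF.
Mn²⁺ is present, so QuvW is active.
With repressor QuvW bound, *dovB* is not transcribed.
→ *dovB* is OFF.
Ni²⁺ is present, so PexE is inactive.
Required activator PexE is absent, so *velQ* is not transcribed.
So VelQ is not produced.
Palatinose is absent, so FubK is active.
ppGpp is absent, so OrvZ is inactive.
No repressor is bound and FubK is active, so *orvW* is transcribed.
So OrvW is produced and active.
No repressor is bound and OrvW is active, so *velG* is transcribed.
→ *velG* is ON.
1 of the 5 genes is transcribed.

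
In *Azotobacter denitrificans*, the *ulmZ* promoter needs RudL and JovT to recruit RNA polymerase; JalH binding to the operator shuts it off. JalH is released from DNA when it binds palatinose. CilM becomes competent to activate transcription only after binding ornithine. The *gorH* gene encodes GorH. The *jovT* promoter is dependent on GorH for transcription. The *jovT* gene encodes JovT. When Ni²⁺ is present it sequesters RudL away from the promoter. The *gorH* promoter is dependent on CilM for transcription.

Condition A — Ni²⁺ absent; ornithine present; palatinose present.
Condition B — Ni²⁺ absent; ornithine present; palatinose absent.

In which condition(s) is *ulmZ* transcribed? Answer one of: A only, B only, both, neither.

A only

Condition A:
Ni²⁺ is absent, so RudL is active.
Ornithine is present, so CilM is active.
No repressor is bound and CilM is active, so *gorH* is transcribed.
So GorH is produced and active.
No repressor is bound and GorH is active, so *jovT* is transcribed.
So JovT is produced and active.
Palatinose is present, so JalH is inactive.
No repressor is bound and RudL and JovT are active, so *ulmZ* is transcribed.
→ *ulmZ* is ON in A.
Condition B:
Ni²⁺ is absent, so RudL is active.
Ornithine is present, so CilM is active.
No repressor is bound and CilM is active, so *gorH* is transcribed.
So GorH is produced and active.
No repressor is bound and GorH is active, so *jovT* is transcribed.
So JovT is produced and active.
Palatinose is absent, so JalH is active.
With repressor JalH bound, *ulmZ* is not transcribed.
→ *ulmZ* is OFF in B.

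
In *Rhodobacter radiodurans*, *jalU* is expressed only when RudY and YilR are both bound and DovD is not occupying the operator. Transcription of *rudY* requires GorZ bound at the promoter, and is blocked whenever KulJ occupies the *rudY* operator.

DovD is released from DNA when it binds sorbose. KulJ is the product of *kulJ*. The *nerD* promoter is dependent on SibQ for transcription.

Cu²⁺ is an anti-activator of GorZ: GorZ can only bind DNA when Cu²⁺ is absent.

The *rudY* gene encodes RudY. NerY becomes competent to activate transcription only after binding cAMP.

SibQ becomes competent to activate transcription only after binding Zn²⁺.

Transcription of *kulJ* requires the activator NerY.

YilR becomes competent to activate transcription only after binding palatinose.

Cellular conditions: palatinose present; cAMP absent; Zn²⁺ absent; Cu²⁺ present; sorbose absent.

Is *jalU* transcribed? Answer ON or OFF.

cAMP is absent, so NerY is inactive.
Required activator NerY is absent, so *kulJ* is not transcribed.
So KulJ is not produced.
Cu²⁺ is present, so GorZ is inactive.
Required activator GorZ is absent, so *rudY* is not transcribed.
So RudY is not produced.
Sorbose is absent, so DovD is active.
Palatinose is present, so YilR is active.
With repressor DovD bound, *jalU* is not transcribed.

OFF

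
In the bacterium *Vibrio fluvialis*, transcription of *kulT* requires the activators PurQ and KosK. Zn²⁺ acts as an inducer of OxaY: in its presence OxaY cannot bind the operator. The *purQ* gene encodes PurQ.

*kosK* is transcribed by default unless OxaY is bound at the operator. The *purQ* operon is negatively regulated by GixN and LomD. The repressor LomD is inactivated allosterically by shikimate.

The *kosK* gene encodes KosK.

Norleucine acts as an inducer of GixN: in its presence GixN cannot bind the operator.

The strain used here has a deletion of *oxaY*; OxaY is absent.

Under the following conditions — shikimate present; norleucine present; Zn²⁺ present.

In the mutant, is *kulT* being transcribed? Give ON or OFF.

Norleucine is present, so GixN is inactive.
Shikimate is present, so LomD is inactive.
With no repressor bound, *purQ* is transcribed.
So PurQ is produced and active.
OxaY is non-functional in this strain, so it has no effect.
With no repressor bound, *kosK* is transcribed.
So KosK is produced and active.
No repressor is bound and PurQ and KosK are active, so *kulT* is transcribed.

ON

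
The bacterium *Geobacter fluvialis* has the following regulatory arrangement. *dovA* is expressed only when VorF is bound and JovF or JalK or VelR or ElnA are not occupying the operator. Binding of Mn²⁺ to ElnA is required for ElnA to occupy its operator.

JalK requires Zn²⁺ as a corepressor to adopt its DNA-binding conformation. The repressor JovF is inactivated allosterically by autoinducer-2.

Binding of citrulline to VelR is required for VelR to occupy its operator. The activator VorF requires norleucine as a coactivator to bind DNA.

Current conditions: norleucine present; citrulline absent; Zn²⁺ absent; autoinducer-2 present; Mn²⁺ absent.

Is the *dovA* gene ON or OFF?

Norleucine is present, so VorF is active.
Autoinducer-2 is present, so JovF is inactive.
Zn²⁺ is absent, so JalK is inactive.
Citrulline is absent, so VelR is inactive.
Mn²⁺ is absent, so ElnA is inactive.
No repressor is bound and VorF is active, so *dovA* is transcribed.

ON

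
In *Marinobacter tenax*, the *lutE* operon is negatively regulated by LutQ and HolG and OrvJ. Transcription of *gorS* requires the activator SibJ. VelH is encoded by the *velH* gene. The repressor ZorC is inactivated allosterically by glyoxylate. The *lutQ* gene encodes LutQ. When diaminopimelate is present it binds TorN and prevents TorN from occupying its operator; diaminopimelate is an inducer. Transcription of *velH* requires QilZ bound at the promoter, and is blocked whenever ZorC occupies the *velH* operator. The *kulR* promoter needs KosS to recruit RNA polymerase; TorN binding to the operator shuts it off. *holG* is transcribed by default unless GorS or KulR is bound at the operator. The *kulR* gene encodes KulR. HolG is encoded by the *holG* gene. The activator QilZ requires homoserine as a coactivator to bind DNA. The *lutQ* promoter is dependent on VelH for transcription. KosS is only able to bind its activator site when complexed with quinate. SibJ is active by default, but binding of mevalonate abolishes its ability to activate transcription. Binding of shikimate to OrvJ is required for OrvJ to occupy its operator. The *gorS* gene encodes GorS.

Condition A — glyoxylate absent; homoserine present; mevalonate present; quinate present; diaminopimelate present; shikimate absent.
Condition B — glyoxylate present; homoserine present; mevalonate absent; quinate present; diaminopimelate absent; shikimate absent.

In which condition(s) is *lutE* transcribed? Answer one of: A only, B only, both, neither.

A only

Condition A:
Glyoxylate is absent, so ZorC is active.
Homoserine is present, so QilZ is active.
With repressor ZorC bound, *velH* is not transcribed.
So VelH is not produced.
Required activator VelH is absent, so *lutQ* is not transcribed.
So LutQ is not produced.
Mevalonate is present, so SibJ is inactive.
Required activator SibJ is absent, so *gorS* is not transcribed.
So GorS is not produced.
Quinate is present, so KosS is active.
Diaminopimelate is present, so TorN is inactive.
No repressor is bound and KosS is active, so *kulR* is transcribed.
So KulR is produced and active.
With repressor KulR bound, *holG* is not transcribed.
So HolG is not produced.
Shikimate is absent, so OrvJ is inactive.
With no repressor bound, *lutE* is transcribed.
→ *lutE* is ON in A.
Condition B:
Glyoxylate is present, so ZorC is inactive.
Homoserine is present, so QilZ is active.
No repressor is bound and QilZ is active, so *velH* is transcribed.
So VelH is produced and active.
No repressor is bound and VelH is active, so *lutQ* is transcribed.
So LutQ is produced and active.
Mevalonate is absent, so SibJ is active.
No repressor is bound and SibJ is active, so *gorS* is transcribed.
So GorS is produced and active.
Quinate is present, so KosS is active.
Diaminopimelate is absent, so TorN is active.
With repressor TorN bound, *kulR* is not transcribed.
So KulR is not produced.
With repressor GorS bound, *holG* is not transcribed.
So HolG is not produced.
Shikimate is absent, so OrvJ is inactive.
With repressor LutQ bound, *lutE* is not transcribed.
→ *lutE* is OFF in B.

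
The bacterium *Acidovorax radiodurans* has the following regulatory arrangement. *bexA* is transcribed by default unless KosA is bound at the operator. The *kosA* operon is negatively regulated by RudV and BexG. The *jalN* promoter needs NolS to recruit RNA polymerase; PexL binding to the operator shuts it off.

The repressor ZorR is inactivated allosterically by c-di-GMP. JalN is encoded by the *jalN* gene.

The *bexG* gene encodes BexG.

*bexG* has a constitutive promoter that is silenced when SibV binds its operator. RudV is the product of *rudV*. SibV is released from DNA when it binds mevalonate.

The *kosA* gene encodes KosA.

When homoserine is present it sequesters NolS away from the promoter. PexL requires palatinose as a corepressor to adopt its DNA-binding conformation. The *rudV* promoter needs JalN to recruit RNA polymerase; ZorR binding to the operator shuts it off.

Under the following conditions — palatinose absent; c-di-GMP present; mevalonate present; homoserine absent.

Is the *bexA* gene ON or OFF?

ON

Homoserine is absent, so NolS is active.
Palatinose is absent, so PexL is inactive.
No repressor is bound and NolS is active, so *jalN* is transcribed.
So JalN is produced and active.
c-di-GMP is present, so ZorR is inactive.
No repressor is bound and JalN is active, so *rudV* is transcribed.
So RudV is produced and active.
Mevalonate is present, so SibV is inactive.
With no repressor bound, *bexG* is transcribed.
So BexG is produced and active.
With repressor RudV bound, *kosA* is not transcribed.
So KosA is not produced.
With no repressor bound, *bexA* is transcribed.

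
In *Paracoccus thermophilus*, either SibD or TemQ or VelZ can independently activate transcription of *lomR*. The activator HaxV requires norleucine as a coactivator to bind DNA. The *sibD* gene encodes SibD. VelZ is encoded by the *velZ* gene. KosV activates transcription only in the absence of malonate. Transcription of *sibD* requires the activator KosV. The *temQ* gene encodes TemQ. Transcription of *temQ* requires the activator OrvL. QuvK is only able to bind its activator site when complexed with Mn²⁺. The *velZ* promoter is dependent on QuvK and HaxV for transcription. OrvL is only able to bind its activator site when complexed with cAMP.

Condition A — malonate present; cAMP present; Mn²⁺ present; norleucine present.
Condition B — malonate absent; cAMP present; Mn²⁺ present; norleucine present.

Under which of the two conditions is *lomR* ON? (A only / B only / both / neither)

both

Condition A:
Malonate is present, so KosV is inactive.
Required activator KosV is absent, so *sibD* is not transcribed.
So SibD is not produced.
cAMP is present, so OrvL is active.
No repressor is bound and OrvL is active, so *temQ* is transcribed.
So TemQ is produced and active.
Mn²⁺ is present, so QuvK is active.
Norleucine is present, so HaxV is active.
No repressor is bound and QuvK and HaxV are active, so *velZ* is transcribed.
So VelZ is produced and active.
Activator TemQ is present, so *lomR* is transcribed.
→ *lomR* is ON in A.
Condition B:
Malonate is absent, so KosV is active.
No repressor is bound and KosV is active, so *sibD* is transcribed.
So SibD is produced and active.
cAMP is present, so OrvL is active.
No repressor is bound and OrvL is active, so *temQ* is transcribed.
So TemQ is produced and active.
Mn²⁺ is present, so QuvK is active.
Norleucine is present, so HaxV is active.
No repressor is bound and QuvK and HaxV are active, so *velZ* is transcribed.
So VelZ is produced and active.
Activator SibD is present, so *lomR* is transcribed.
→ *lomR* is ON in B.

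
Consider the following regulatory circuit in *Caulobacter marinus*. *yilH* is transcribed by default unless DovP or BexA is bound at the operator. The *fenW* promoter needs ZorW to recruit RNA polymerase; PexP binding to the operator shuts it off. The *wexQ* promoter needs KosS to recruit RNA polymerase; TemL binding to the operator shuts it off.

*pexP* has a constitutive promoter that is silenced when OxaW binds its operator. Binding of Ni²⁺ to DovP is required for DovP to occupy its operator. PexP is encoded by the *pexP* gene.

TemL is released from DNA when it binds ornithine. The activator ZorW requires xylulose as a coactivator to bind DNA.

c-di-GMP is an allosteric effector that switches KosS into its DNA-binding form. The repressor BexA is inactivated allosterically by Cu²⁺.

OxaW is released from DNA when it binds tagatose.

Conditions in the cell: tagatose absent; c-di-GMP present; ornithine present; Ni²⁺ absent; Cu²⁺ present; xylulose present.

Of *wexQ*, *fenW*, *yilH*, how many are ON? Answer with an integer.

3

Ornithine is present, so TemL is inactive.
c-di-GMP is present, so KosS is active.
No repressor is bound and KosS is active, so *wexQ* is transcribed.
→ *wexQ* is ON.
Xylulose is present, so ZorW is active.
Tagatose is absent, so OxaW is active.
With repressor OxaW bound, *pexP* is not transcribed.
So PexP is not produced.
No repressor is bound and ZorW is active, so *fenW* is transcribed.
→ *fenW* is ON.
Ni²⁺ is absent, so DovP is inactive.
Cu²⁺ is present, so BexA is inactive.
With no repressor bound, *yilH* is transcribed.
→ *yilH* is ON.
3 of the 3 genes are transcribed.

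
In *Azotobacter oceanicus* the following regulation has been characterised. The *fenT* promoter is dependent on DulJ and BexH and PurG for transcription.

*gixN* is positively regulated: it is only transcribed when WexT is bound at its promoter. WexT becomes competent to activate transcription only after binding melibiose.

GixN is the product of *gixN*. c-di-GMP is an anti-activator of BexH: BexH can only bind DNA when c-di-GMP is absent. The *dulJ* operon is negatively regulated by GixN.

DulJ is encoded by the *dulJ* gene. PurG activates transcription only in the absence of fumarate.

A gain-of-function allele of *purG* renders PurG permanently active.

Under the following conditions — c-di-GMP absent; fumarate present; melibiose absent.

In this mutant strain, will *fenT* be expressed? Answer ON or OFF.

Melibiose is absent, so WexT is inactive.
Required activator WexT is absent, so *gixN* is not transcribed.
So GixN is not produced.
With no repressor bound, *dulJ* is transcribed.
So DulJ is produced and active.
c-di-GMP is absent, so BexH is active.
PurG is constitutively active in this strain.
No repressor is bound and DulJ and BexH and PurG are active, so *fenT* is transcribed.

ON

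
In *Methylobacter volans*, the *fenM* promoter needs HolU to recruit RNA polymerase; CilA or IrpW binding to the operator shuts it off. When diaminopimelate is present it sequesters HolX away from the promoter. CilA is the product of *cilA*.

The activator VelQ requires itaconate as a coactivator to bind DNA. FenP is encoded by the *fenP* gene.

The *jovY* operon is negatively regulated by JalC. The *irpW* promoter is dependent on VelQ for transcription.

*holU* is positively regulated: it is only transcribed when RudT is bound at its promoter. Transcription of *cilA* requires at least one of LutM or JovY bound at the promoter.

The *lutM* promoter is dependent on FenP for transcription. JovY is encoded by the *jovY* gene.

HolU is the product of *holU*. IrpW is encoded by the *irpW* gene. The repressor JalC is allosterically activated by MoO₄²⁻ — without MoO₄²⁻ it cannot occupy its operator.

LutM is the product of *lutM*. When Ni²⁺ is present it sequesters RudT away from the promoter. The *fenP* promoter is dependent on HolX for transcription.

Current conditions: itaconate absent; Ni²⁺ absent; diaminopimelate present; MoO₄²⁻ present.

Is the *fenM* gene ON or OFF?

Diaminopimelate is present, so HolX is inactive.
Required activator HolX is absent, so *fenP* is not transcribed.
So FenP is not produced.
Required activator FenP is absent, so *lutM* is not transcribed.
So LutM is not produced.
MoO₄²⁻ is present, so JalC is active.
With repressor JalC bound, *jovY* is not transcribed.
So JovY is not produced.
No activator is available at the *cilA* promoter, so *cilA* is not transcribed.
So CilA is not produced.
Ni²⁺ is absent, so RudT is active.
No repressor is bound and RudT is active, so *holU* is transcribed.
So HolU is produced and active.
Itaconate is absent, so VelQ is inactive.
Required activator VelQ is absent, so *irpW* is not transcribed.
So IrpW is not produced.
No repressor is bound and HolU is active, so *fenM* is transcribed.

ON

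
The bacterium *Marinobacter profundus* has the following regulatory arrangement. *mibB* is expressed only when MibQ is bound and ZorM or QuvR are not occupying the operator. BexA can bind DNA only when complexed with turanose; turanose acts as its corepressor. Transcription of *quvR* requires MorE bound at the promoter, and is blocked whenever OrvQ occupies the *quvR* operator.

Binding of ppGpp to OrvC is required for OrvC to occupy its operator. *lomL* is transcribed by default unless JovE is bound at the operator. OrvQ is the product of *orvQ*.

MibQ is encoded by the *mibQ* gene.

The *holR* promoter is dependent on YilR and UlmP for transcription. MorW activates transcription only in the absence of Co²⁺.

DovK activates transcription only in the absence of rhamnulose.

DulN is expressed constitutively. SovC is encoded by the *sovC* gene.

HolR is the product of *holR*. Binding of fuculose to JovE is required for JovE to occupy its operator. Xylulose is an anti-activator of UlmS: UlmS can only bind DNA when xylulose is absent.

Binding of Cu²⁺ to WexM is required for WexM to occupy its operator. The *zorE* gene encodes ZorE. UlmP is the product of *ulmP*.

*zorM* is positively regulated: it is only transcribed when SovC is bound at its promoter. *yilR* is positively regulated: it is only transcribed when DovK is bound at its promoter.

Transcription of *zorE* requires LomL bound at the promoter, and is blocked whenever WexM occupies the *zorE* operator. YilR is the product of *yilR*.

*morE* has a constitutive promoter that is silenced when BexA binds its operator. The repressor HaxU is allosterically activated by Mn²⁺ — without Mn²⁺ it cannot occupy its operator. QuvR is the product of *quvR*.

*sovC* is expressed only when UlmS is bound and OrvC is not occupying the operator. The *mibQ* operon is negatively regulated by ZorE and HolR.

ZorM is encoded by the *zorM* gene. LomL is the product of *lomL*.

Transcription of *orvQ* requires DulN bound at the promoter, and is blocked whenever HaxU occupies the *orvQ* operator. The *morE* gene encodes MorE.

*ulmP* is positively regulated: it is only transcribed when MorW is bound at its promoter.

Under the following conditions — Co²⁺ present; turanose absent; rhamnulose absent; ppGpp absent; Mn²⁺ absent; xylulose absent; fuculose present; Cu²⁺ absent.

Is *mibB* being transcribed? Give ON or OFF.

ppGpp is absent, so OrvC is inactive.
Xylulose is absent, so UlmS is active.
No repressor is bound and UlmS is active, so *sovC* is transcribed.
So SovC is produced and active.
No repressor is bound and SovC is active, so *zorM* is transcribed.
So ZorM is produced and active.
Fuculose is present, so JovE is active.
With repressor JovE bound, *lomL* is not transcribed.
So LomL is not produced.
Cu²⁺ is absent, so WexM is inactive.
Required activator LomL is absent, so *zorE* is not transcribed.
So ZorE is not produced.
Rhamnulose is absent, so DovK is active.
No repressor is bound and DovK is active, so *yilR* is transcribed.
So YilR is produced and active.
Co²⁺ is present, so MorW is inactive.
Required activator MorW is absent, so *ulmP* is not transcribed.
So UlmP is not produced.
Required activator UlmP is absent, so *holR* is not transcribed.
So HolR is not produced.
With no repressor bound, *mibQ* is transcribed.
So MibQ is produced and active.
Turanose is absent, so BexA is inactive.
With no repressor bound, *morE* is transcribed.
So MorE is produced and active.
DulN is produced constitutively and is active.
Mn²⁺ is absent, so HaxU is inactive.
No repressor is bound and DulN is active, so *orvQ* is transcribed.
So OrvQ is produced and active.
With repressor OrvQ bound, *quvR* is not transcribed.
So QuvR is not produced.
With repressor ZorM bound, *mibB* is not transcribed.

OFF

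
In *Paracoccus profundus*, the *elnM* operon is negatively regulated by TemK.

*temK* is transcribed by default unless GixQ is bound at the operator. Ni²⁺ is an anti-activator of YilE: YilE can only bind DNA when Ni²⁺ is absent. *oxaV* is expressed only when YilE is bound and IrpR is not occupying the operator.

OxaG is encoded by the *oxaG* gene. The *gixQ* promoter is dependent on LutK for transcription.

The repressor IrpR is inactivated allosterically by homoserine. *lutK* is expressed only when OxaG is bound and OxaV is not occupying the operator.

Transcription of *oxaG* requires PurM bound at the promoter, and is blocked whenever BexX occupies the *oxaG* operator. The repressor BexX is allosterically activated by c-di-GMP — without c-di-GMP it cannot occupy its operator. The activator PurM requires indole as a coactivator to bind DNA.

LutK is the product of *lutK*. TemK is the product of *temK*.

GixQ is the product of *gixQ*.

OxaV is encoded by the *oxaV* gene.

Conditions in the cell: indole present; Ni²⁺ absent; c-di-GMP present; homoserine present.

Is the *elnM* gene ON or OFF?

OFF

Homoserine is present, so IrpR is inactive.
Ni²⁺ is absent, so YilE is active.
No repressor is bound and YilE is active, so *oxaV* is transcribed.
So OxaV is produced and active.
c-di-GMP is present, so BexX is active.
Indole is present, so PurM is active.
With repressor BexX bound, *oxaG* is not transcribed.
So OxaG is not produced.
With repressor OxaV bound, *lutK* is not transcribed.
So LutK is not produced.
Required activator LutK is absent, so *gixQ* is not transcribed.
So GixQ is not produced.
With no repressor bound, *temK* is transcribed.
So TemK is produced and active.
With repressor TemK bound, *elnM* is not transcribed.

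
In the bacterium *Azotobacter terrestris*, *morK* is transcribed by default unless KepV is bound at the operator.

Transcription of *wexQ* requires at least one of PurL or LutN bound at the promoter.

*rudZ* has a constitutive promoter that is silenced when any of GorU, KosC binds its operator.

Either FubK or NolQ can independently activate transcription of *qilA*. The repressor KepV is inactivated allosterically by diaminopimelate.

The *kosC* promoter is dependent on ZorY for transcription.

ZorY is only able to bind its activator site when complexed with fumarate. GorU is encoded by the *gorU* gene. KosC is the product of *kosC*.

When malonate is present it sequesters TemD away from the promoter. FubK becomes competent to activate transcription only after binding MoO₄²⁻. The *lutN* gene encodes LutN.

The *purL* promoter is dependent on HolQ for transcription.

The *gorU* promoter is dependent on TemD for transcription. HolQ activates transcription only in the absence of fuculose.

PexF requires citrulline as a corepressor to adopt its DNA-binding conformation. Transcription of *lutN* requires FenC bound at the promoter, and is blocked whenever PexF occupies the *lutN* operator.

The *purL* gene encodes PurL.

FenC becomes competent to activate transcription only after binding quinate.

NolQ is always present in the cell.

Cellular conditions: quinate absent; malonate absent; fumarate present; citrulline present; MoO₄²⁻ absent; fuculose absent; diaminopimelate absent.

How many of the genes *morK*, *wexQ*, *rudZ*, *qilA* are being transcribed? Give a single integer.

Diaminopimelate is absent, so KepV is active.
With repressor KepV bound, *morK* is not transcribed.
→ *morK* is OFF.
Fuculose is absent, so HolQ is active.
No repressor is bound and HolQ is active, so *purL* is transcribed.
So PurL is produced and active.
Quinate is absent, so FenC is inactive.
Citrulline is present, so PexF is active.
With repressor PexF bound, *lutN* is not transcribed.
So LutN is not produced.
Activator PurL is present, so *wexQ* is transcribed.
→ *wexQ* is ON.
Malonate is absent, so TemD is active.
No repressor is bound and TemD is active, so *gorU* is transcribed.
So GorU is produced and active.
Fumarate is present, so ZorY is active.
No repressor is bound and ZorY is active, so *kosC* is transcribed.
So KosC is produced and active.
With repressor GorU bound, *rudZ* is not transcribed.
→ *rudZ* is OFF.
MoO₄²⁻ is absent, so FubK is inactive.
NolQ is produced constitutively and is active.
Activator NolQ is present, so *qilA* is transcribed.
→ *qilA* is ON.
2 of the 4 genes are transcribed.

2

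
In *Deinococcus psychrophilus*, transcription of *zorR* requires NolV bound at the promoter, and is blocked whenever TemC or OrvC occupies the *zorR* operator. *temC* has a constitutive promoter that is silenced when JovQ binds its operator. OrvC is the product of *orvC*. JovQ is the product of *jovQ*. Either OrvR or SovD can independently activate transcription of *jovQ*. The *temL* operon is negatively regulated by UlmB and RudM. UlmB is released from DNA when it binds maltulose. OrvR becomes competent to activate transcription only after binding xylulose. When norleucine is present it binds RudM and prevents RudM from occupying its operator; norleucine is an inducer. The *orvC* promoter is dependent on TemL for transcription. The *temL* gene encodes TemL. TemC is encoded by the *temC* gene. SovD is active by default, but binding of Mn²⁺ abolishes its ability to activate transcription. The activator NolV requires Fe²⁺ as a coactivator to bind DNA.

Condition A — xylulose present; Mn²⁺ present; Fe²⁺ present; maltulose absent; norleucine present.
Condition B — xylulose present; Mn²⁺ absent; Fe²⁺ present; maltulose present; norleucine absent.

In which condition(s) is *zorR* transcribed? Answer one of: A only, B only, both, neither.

both

Condition A:
Xylulose is present, so OrvR is active.
Mn²⁺ is present, so SovD is inactive.
Activator OrvR is present, so *jovQ* is transcribed.
So JovQ is produced and active.
With repressor JovQ bound, *temC* is not transcribed.
So TemC is not produced.
Fe²⁺ is present, so NolV is active.
Maltulose is absent, so UlmB is active.
Norleucine is present, so RudM is inactive.
With repressor UlmB bound, *temL* is not transcribed.
So TemL is not produced.
Required activator TemL is absent, so *orvC* is not transcribed.
So OrvC is not produced.
No repressor is bound and NolV is active, so *zorR* is transcribed.
→ *zorR* is ON in A.
Condition B:
Xylulose is present, so OrvR is active.
Mn²⁺ is absent, so SovD is active.
Activator OrvR is present, so *jovQ* is transcribed.
So JovQ is produced and active.
With repressor JovQ bound, *temC* is not transcribed.
So TemC is not produced.
Fe²⁺ is present, so NolV is active.
Maltulose is present, so UlmB is inactive.
Norleucine is absent, so RudM is active.
With repressor RudM bound, *temL* is not transcribed.
So TemL is not produced.
Required activator TemL is absent, so *orvC* is not transcribed.
So OrvC is not produced.
No repressor is bound and NolV is active, so *zorR* is transcribed.
→ *zorR* is ON in B.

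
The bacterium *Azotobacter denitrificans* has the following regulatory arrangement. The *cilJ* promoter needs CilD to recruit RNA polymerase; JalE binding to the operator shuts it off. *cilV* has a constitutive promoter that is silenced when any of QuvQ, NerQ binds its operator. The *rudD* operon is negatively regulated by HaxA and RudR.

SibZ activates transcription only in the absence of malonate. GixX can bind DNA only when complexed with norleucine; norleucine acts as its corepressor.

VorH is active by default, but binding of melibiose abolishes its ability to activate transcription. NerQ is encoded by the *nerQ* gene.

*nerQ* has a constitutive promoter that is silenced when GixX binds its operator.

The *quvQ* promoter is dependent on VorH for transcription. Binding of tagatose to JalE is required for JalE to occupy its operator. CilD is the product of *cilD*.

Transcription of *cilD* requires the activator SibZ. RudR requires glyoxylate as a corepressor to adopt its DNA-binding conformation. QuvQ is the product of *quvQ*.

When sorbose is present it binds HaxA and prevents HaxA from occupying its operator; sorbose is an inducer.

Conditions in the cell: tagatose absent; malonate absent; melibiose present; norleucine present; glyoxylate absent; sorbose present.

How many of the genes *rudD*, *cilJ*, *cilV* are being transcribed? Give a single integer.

3

Sorbose is present, so HaxA is inactive.
Glyoxylate is absent, so RudR is inactive.
With no repressor bound, *rudD* is transcribed.
→ *rudD* is ON.
Malonate is absent, so SibZ is active.
No repressor is bound and SibZ is active, so *cilD* is transcribed.
So CilD is produced and active.
Tagatose is absent, so JalE is inactive.
No repressor is bound and CilD is active, so *cilJ* is transcribed.
→ *cilJ* is ON.
Melibiose is present, so VorH is inactive.
Required activator VorH is absent, so *quvQ* is not transcribed.
So QuvQ is not produced.
Norleucine is present, so GixX is active.
With repressor GixX bound, *nerQ* is not transcribed.
So NerQ is not produced.
With no repressor bound, *cilV* is transcribed.
→ *cilV* is ON.
3 of the 3 genes are transcribed.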